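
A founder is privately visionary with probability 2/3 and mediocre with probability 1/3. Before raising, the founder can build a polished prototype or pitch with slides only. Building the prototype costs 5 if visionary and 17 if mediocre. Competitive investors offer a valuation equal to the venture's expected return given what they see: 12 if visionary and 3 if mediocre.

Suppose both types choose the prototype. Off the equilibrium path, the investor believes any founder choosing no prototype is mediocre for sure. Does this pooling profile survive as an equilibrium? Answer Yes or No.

On path, the investor holds the prior and pays 2/3·12 + 1/3·3 = 9. Off path (no prototype), believing mediocre, it pays 3.
visionary: the prototype nets 9 − 5 = 4; no prototype nets 3. visionary stays.
mediocre: the prototype nets 9 − 17 = -8; no prototype nets 3. mediocre would deviate.
A type deviates, so pooling fails.

No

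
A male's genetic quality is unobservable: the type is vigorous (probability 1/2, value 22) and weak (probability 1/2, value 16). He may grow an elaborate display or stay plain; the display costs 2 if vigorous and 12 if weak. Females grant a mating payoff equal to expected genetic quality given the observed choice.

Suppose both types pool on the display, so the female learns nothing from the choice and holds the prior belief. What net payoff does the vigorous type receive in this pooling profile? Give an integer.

Pooled mating payoff = 1/2·22 + 1/2·16 = 19.
vigorous pays cost 2 for the display, so net payoff = 19 − 2 = 17.

17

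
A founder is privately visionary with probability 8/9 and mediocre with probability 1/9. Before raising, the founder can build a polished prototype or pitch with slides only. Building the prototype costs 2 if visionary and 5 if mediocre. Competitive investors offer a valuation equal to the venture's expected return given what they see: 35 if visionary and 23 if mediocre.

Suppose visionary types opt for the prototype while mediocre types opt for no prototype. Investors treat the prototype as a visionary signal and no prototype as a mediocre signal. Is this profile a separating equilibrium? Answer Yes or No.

No

Under these beliefs, the prototype earns valuation 35 and no prototype earns valuation 23.
visionary: the prototype nets 35 − 2 = 33; no prototype nets 23. visionary prefers the prototype.
mediocre: the prototype nets 35 − 5 = 30; no prototype nets 23. mediocre would deviate to the prototype.
mediocre has a profitable deviation, so the profile is not an equilibrium.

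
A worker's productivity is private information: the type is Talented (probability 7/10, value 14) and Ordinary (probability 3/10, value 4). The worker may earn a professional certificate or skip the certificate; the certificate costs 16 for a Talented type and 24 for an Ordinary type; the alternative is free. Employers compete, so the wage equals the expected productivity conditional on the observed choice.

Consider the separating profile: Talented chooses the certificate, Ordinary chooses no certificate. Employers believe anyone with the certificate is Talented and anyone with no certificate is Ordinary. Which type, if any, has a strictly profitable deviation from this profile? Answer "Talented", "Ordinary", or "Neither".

Talented

The certificate pays 14; no certificate pays 4.
Talented: assigned the certificate, nets 14 − 16 = -2; deviating to no certificate nets 4.
Ordinary: assigned no certificate, nets 4; deviating to the certificate nets 14 − 24 = -10.
The Talented type gains 6 by deviating.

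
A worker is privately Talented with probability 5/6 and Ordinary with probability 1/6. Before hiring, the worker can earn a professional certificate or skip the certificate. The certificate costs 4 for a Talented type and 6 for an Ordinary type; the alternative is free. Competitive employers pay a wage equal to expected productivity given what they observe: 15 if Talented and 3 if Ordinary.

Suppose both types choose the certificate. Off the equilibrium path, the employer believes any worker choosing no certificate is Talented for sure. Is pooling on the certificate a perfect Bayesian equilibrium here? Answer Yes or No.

On path, the employer holds the prior and pays 5/6·15 + 1/6·3 = 13. Off path (no certificate), believing Talented, it pays 15.
Talented: the certificate nets 13 − 4 = 9; no certificate nets 15. Talented would deviate.
Ordinary: the certificate nets 13 − 6 = 7; no certificate nets 15. Ordinary would deviate.
A type deviates, so pooling fails.

No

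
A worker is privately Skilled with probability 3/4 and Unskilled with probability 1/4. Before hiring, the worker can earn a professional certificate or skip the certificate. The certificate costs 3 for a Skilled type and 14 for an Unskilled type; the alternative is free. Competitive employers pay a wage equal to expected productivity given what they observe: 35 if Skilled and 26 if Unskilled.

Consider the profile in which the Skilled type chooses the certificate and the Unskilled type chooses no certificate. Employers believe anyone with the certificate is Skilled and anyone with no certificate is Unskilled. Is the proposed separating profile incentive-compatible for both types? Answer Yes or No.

Under these beliefs, the certificate earns wage 35 and no certificate earns wage 26.
Skilled: the certificate nets 35 − 3 = 32; no certificate nets 26. Skilled prefers the certificate.
Unskilled: the certificate nets 35 − 14 = 21; no certificate nets 26. Unskilled prefers no certificate.
Neither type deviates, so the separating profile is an equilibrium.

Yes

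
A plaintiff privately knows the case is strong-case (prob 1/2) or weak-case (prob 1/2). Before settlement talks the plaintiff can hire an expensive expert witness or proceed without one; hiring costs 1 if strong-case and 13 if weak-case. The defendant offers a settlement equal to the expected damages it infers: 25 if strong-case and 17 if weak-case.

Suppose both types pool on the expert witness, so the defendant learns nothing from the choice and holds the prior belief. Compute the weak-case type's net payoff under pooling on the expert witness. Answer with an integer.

Pooled settlement = 1/2·25 + 1/2·17 = 21.
weak-case pays cost 13 for the expert witness, so net payoff = 21 − 13 = 8.

8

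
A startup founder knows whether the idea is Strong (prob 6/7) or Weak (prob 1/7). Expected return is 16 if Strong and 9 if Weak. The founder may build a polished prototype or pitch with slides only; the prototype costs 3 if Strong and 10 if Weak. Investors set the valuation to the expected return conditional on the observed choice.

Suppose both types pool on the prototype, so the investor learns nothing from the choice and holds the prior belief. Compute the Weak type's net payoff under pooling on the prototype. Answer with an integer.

Pooled valuation = 6/7·16 + 1/7·9 = 15.
Weak pays cost 10 for the prototype, so net payoff = 15 − 10 = 5.

5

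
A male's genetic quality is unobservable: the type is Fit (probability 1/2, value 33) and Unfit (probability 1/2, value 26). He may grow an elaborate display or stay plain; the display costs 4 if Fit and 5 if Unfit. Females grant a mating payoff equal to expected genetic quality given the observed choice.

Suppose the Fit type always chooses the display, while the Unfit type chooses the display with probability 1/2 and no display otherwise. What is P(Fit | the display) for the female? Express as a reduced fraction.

2/3

P(the display) = (1/2)·1 + (1/2)·(1/2) = 3/4.
By Bayes' rule, P(Fit | the display) = (1/2) / (3/4) = 2/3.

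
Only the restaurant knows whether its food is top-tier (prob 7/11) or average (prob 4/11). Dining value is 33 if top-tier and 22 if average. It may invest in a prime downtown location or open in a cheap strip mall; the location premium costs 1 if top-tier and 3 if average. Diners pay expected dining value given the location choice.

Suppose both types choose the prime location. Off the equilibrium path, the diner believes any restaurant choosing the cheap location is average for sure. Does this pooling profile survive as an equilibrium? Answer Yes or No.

On path, the diner holds the prior and pays 7/11·33 + 4/11·22 = 29. Off path (the cheap location), believing average, it pays 22.
top-tier: the prime location nets 29 − 1 = 28; the cheap location nets 22. top-tier stays.
average: the prime location nets 29 − 3 = 26; the cheap location nets 22. average stays.
No type deviates, so pooling is sustained.

Yes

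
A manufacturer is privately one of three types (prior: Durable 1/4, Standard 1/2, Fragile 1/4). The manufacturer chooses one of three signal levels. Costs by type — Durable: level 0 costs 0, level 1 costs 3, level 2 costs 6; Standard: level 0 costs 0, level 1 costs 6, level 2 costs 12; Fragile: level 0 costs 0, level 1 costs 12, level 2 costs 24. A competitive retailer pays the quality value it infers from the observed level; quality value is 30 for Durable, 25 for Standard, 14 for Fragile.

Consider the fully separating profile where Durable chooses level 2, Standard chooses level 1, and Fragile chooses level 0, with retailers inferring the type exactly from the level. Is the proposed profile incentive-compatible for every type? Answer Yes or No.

Separating prices: level 2 → 30, level 1 → 25, level 0 → 14.
Durable (assigned level 2): level 0: 14 − 0 = 14; level 1: 25 − 3 = 22; level 2: 30 − 6 = 24. Durable stays.
Standard (assigned level 1): level 0: 14 − 0 = 14; level 1: 25 − 6 = 19; level 2: 30 − 12 = 18. Standard stays.
Fragile (assigned level 0): level 0: 14 − 0 = 14; level 1: 25 − 12 = 13; level 2: 30 − 24 = 6. Fragile stays.
Every type prefers its assigned level; separation holds.

Yes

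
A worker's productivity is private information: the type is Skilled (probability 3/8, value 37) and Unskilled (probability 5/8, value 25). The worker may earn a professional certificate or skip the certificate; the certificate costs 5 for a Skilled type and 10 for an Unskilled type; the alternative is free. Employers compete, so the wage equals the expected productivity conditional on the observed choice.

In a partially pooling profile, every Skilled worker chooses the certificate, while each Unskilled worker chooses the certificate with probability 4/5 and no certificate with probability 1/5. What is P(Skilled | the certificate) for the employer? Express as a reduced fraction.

P(the certificate) = (3/8)·1 + (5/8)·(4/5) = 7/8.
By Bayes' rule, P(Skilled | the certificate) = (3/8) / (7/8) = 3/7.

3/7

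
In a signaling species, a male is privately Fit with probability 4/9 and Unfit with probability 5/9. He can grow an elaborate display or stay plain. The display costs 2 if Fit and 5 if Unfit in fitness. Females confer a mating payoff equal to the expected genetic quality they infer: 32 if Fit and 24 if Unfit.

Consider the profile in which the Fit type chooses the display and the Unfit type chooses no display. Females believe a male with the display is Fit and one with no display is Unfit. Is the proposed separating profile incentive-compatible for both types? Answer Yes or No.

Under these beliefs, the display earns mating payoff 32 and no display earns mating payoff 24.
Fit: the display nets 32 − 2 = 30; no display nets 24. Fit prefers the display.
Unfit: the display nets 32 − 5 = 27; no display nets 24. Unfit would deviate to the display.
Unfit has a profitable deviation, so the profile is not an equilibrium.

No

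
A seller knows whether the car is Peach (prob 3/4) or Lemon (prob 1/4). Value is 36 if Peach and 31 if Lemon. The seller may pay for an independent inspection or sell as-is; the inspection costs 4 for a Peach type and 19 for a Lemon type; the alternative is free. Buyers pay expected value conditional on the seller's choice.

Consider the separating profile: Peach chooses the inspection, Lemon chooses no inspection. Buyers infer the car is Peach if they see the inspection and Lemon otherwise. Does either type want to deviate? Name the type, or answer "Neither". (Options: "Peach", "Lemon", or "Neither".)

Neither

The inspection pays 36; no inspection pays 31.
Peach: assigned the inspection, nets 36 − 4 = 32; deviating to no inspection nets 31.
Lemon: assigned no inspection, nets 31; deviating to the inspection nets 36 − 19 = 17.
Both types strictly prefer their assigned action; no profitable deviation.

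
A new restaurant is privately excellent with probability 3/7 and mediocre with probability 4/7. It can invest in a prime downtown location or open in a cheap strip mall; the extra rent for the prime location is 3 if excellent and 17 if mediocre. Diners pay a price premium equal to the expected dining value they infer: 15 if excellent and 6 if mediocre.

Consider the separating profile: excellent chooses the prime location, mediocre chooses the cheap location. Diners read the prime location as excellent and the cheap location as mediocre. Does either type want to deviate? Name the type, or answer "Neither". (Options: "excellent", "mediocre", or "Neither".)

The prime location pays 15; the cheap location pays 6.
excellent: assigned the prime location, nets 15 − 3 = 12; deviating to the cheap location nets 6.
mediocre: assigned the cheap location, nets 6; deviating to the prime location nets 15 − 17 = -2.
Both types strictly prefer their assigned action; no profitable deviation.

Neither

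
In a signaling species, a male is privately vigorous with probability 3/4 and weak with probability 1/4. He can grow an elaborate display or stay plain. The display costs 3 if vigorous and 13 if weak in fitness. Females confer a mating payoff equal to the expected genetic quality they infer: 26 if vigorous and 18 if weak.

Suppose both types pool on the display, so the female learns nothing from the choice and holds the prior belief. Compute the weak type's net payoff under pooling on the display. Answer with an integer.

Pooled mating payoff = 3/4·26 + 1/4·18 = 24.
weak pays cost 13 for the display, so net payoff = 24 − 13 = 11.

11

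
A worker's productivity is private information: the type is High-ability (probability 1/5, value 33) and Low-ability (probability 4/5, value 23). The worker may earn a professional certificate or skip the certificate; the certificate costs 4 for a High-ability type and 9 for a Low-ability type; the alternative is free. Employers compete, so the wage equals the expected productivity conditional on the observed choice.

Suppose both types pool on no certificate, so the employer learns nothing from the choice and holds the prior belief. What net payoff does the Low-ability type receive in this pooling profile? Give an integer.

Pooled wage = 1/5·33 + 4/5·23 = 25.
Low-ability pays no cost for no certificate, so net payoff = 25.

25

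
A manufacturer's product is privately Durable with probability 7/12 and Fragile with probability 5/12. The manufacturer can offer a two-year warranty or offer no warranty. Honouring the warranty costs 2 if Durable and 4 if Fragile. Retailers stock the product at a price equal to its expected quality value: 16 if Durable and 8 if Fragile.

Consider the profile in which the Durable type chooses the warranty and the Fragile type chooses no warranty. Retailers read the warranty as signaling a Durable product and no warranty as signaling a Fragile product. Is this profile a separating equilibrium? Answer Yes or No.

No

Under these beliefs, the warranty earns price 16 and no warranty earns price 8.
Durable: the warranty nets 16 − 2 = 14; no warranty nets 8. Durable prefers the warranty.
Fragile: the warranty nets 16 − 4 = 12; no warranty nets 8. Fragile would deviate to the warranty.
Fragile has a profitable deviation, so the profile is not an equilibrium.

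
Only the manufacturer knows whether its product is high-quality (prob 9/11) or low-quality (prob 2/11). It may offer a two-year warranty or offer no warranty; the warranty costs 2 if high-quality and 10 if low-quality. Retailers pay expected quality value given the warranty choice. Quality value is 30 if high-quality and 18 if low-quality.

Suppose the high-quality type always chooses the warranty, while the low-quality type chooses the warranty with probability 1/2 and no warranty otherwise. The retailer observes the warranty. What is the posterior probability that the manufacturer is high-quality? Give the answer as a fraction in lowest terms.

P(the warranty) = (9/11)·1 + (2/11)·(1/2) = 10/11.
By Bayes' rule, P(high-quality | the warranty) = (9/11) / (10/11) = 9/10.

9/10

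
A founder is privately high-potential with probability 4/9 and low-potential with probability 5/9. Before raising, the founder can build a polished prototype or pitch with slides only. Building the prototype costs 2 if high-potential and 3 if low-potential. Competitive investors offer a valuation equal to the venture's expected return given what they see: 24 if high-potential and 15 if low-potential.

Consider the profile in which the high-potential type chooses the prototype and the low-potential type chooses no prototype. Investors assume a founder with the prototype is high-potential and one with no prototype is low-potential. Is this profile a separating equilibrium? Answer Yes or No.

No

Under these beliefs, the prototype earns valuation 24 and no prototype earns valuation 15.
high-potential: the prototype nets 24 − 2 = 22; no prototype nets 15. high-potential prefers the prototype.
low-potential: the prototype nets 24 − 3 = 21; no prototype nets 15. low-potential would deviate to the prototype.
low-potential has a profitable deviation, so the profile is not an equilibrium.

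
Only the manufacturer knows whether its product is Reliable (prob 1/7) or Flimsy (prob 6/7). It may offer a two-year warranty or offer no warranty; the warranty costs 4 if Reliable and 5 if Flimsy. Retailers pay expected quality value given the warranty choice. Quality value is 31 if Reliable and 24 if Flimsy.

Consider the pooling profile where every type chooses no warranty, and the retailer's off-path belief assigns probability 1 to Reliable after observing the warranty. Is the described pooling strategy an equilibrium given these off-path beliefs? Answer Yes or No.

On path, the retailer holds the prior and pays 1/7·31 + 6/7·24 = 25. Off path (the warranty), believing Reliable, it pays 31.
Reliable: no warranty nets 25; the warranty nets 31 − 4 = 27. Reliable would deviate.
Flimsy: no warranty nets 25; the warranty nets 31 − 5 = 26. Flimsy would deviate.
A type deviates, so pooling fails.

No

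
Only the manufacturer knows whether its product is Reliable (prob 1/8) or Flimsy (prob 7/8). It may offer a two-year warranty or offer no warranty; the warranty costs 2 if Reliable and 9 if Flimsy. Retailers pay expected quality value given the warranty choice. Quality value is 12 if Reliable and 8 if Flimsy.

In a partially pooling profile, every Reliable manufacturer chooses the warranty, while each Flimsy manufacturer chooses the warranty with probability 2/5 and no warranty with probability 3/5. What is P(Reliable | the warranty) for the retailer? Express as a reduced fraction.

5/19

P(the warranty) = (1/8)·1 + (7/8)·(2/5) = 19/40.
By Bayes' rule, P(Reliable | the warranty) = (1/8) / (19/40) = 5/19.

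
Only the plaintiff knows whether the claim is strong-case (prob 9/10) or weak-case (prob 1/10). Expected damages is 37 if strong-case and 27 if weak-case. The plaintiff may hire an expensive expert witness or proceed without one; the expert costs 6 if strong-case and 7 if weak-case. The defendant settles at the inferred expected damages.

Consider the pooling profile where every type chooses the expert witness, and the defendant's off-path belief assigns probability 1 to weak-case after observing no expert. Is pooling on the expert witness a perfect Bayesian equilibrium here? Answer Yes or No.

On path, the defendant holds the prior and pays 9/10·37 + 1/10·27 = 36. Off path (no expert), believing weak-case, it pays 27.
strong-case: the expert witness nets 36 − 6 = 30; no expert nets 27. strong-case stays.
weak-case: the expert witness nets 36 − 7 = 29; no expert nets 27. weak-case stays.
No type deviates, so pooling is sustained.

Yes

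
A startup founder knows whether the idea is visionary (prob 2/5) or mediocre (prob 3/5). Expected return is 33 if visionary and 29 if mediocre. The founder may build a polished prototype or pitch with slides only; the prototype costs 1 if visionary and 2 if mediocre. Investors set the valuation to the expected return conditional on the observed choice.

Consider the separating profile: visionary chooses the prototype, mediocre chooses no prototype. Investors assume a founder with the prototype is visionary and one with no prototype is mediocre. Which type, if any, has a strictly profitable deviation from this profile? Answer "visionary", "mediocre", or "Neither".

The prototype pays 33; no prototype pays 29.
visionary: assigned the prototype, nets 33 − 1 = 32; deviating to no prototype nets 29.
mediocre: assigned no prototype, nets 29; deviating to the prototype nets 33 − 2 = 31.
The mediocre type gains 2 by deviating.

mediocre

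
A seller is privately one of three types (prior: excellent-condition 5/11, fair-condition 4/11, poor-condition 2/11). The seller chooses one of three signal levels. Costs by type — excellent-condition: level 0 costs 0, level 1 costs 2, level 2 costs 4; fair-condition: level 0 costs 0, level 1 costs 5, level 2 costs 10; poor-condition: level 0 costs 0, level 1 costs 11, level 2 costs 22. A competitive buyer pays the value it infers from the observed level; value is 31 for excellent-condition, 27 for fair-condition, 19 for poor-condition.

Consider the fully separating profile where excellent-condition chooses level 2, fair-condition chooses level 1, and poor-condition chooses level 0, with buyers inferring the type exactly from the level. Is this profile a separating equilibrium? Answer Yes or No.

Yes

Separating prices: level 2 → 31, level 1 → 27, level 0 → 19.
excellent-condition (assigned level 2): level 0: 19 − 0 = 19; level 1: 27 − 2 = 25; level 2: 31 − 4 = 27. excellent-condition stays.
fair-condition (assigned level 1): level 0: 19 − 0 = 19; level 1: 27 − 5 = 22; level 2: 31 − 10 = 21. fair-condition stays.
poor-condition (assigned level 0): level 0: 19 − 0 = 19; level 1: 27 − 11 = 16; level 2: 31 − 22 = 9. poor-condition stays.
Every type prefers its assigned level; separation holds.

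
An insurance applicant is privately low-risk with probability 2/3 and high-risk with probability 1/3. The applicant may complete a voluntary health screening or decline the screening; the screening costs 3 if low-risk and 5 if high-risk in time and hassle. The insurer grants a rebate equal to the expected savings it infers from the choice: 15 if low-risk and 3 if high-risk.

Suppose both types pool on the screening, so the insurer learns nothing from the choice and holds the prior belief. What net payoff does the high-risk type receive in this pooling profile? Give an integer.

6

Pooled rebate = 2/3·15 + 1/3·3 = 11.
high-risk pays cost 5 for the screening, so net payoff = 11 − 5 = 6.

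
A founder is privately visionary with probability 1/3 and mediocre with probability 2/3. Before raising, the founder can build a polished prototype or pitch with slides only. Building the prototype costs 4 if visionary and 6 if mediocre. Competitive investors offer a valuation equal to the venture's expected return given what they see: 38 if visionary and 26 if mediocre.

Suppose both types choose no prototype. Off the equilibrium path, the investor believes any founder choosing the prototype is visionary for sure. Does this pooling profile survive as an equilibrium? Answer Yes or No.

No

On path, the investor holds the prior and pays 1/3·38 + 2/3·26 = 30. Off path (the prototype), believing visionary, it pays 38.
visionary: no prototype nets 30; the prototype nets 38 − 4 = 34. visionary would deviate.
mediocre: no prototype nets 30; the prototype nets 38 − 6 = 32. mediocre would deviate.
A type deviates, so pooling fails.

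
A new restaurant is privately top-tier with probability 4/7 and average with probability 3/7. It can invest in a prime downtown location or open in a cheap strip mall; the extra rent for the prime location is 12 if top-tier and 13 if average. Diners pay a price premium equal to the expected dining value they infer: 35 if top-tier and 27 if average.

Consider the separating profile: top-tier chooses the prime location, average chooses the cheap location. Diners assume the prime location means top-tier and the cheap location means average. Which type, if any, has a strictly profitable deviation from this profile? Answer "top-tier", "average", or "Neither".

top-tier

The prime location pays 35; the cheap location pays 27.
top-tier: assigned the prime location, nets 35 − 12 = 23; deviating to the cheap location nets 27.
average: assigned the cheap location, nets 27; deviating to the prime location nets 35 − 13 = 22.
The top-tier type gains 4 by deviating.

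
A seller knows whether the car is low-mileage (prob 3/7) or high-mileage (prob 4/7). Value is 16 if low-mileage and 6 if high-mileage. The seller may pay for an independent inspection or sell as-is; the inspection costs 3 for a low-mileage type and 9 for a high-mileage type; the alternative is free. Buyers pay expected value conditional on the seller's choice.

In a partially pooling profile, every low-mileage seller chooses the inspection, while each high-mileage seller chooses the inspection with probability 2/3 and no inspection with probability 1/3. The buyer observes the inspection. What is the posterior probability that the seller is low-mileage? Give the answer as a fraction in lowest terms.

9/17

P(the inspection) = (3/7)·1 + (4/7)·(2/3) = 17/21.
By Bayes' rule, P(low-mileage | the inspection) = (3/7) / (17/21) = 9/17.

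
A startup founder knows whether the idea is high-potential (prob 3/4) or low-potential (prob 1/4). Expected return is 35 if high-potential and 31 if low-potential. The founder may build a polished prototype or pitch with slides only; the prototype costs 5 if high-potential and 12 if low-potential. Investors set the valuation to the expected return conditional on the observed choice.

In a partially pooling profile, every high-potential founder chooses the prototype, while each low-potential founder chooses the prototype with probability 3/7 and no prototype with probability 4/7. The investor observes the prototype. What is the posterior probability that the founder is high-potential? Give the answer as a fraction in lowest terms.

P(the prototype) = (3/4)·1 + (1/4)·(3/7) = 6/7.
By Bayes' rule, P(high-potential | the prototype) = (3/4) / (6/7) = 7/8.

7/8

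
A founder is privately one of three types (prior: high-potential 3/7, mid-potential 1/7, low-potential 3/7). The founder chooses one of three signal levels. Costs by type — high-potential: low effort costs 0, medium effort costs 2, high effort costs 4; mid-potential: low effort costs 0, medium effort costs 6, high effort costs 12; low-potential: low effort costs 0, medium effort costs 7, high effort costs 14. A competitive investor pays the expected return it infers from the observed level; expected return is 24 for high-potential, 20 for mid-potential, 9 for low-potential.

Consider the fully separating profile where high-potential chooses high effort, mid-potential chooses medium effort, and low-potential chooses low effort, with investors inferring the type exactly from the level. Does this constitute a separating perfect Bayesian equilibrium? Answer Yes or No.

Separating valuations: high effort → 24, medium effort → 20, low effort → 9.
high-potential (assigned high effort): low effort: 9 − 0 = 9; medium effort: 20 − 2 = 18; high effort: 24 − 4 = 20. high-potential stays.
mid-potential (assigned medium effort): low effort: 9 − 0 = 9; medium effort: 20 − 6 = 14; high effort: 24 − 12 = 12. mid-potential stays.
low-potential (assigned low effort): low effort: 9 − 0 = 9; medium effort: 20 − 7 = 13; high effort: 24 − 14 = 10. low-potential prefers medium effort.
At least one type deviates; the separating profile fails.

No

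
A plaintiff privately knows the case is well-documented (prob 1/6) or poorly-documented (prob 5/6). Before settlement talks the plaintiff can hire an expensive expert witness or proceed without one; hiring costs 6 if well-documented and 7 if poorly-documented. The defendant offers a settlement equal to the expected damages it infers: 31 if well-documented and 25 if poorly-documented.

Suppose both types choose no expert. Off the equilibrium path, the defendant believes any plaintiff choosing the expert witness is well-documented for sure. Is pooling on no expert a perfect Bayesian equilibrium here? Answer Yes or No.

On path, the defendant holds the prior and pays 1/6·31 + 5/6·25 = 26. Off path (the expert witness), believing well-documented, it pays 31.
well-documented: no expert nets 26; the expert witness nets 31 − 6 = 25. well-documented stays.
poorly-documented: no expert nets 26; the expert witness nets 31 − 7 = 24. poorly-documented stays.
No type deviates, so pooling is sustained.

Yes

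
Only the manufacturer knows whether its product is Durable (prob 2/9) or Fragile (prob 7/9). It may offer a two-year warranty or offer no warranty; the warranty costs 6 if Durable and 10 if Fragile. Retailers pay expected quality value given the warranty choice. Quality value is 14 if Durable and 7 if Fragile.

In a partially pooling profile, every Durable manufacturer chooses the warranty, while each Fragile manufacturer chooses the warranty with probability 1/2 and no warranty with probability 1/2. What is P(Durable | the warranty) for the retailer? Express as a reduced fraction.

P(the warranty) = (2/9)·1 + (7/9)·(1/2) = 11/18.
By Bayes' rule, P(Durable | the warranty) = (2/9) / (11/18) = 4/11.

4/11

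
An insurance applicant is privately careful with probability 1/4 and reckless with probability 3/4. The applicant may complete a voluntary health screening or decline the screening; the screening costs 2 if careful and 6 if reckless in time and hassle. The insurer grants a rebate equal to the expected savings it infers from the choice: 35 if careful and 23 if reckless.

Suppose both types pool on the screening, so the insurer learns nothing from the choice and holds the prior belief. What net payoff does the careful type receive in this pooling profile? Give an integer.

24

Pooled rebate = 1/4·35 + 3/4·23 = 26.
careful pays cost 2 for the screening, so net payoff = 26 − 2 = 24.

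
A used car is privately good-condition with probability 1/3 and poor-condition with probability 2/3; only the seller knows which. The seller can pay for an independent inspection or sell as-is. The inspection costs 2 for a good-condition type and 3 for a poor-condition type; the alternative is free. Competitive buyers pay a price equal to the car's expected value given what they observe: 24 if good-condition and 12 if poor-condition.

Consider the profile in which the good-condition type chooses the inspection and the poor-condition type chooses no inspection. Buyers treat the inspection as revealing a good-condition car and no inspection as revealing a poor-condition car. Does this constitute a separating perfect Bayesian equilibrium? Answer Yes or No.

No

Under these beliefs, the inspection earns price 24 and no inspection earns price 12.
good-condition: the inspection nets 24 − 2 = 22; no inspection nets 12. good-condition prefers the inspection.
poor-condition: the inspection nets 24 − 3 = 21; no inspection nets 12. poor-condition would deviate to the inspection.
poor-condition has a profitable deviation, so the profile is not an equilibrium.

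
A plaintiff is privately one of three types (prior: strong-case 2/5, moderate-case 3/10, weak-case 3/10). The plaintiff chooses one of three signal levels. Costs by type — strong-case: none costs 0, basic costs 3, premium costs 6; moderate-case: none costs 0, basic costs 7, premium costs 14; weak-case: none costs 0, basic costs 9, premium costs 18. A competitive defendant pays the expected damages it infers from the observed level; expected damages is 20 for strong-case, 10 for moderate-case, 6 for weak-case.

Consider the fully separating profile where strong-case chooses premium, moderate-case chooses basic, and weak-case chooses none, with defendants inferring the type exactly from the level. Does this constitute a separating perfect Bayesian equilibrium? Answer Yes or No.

No

Separating settlements: premium → 20, basic → 10, none → 6.
strong-case (assigned premium): none: 6 − 0 = 6; basic: 10 − 3 = 7; premium: 20 − 6 = 14. strong-case stays.
moderate-case (assigned basic): none: 6 − 0 = 6; basic: 10 − 7 = 3; premium: 20 − 14 = 6. moderate-case prefers none.
weak-case (assigned none): none: 6 − 0 = 6; basic: 10 − 9 = 1; premium: 20 − 18 = 2. weak-case stays.
At least one type deviates; the separating profile fails.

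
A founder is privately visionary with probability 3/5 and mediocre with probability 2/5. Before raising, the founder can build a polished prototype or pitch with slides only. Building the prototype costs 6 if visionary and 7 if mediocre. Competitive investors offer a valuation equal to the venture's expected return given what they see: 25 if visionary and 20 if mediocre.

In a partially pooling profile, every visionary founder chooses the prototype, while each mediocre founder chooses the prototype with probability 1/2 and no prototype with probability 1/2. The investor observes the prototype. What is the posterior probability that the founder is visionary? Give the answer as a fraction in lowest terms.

3/4

P(the prototype) = (3/5)·1 + (2/5)·(1/2) = 4/5.
By Bayes' rule, P(visionary | the prototype) = (3/5) / (4/5) = 3/4.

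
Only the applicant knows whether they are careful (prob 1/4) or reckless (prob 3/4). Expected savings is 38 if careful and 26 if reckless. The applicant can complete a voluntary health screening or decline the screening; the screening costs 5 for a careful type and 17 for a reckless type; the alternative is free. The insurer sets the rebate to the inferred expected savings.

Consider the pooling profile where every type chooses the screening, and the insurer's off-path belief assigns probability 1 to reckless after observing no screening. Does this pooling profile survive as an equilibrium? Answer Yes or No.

On path, the insurer holds the prior and pays 1/4·38 + 3/4·26 = 29. Off path (no screening), believing reckless, it pays 26.
careful: the screening nets 29 − 5 = 24; no screening nets 26. careful would deviate.
reckless: the screening nets 29 − 17 = 12; no screening nets 26. reckless would deviate.
A type deviates, so pooling fails.

No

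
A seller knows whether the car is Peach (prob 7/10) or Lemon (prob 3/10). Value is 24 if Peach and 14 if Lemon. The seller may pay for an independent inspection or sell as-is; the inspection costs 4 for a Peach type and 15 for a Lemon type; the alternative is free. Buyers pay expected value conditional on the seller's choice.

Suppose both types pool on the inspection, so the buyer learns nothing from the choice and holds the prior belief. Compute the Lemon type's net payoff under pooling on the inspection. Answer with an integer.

Pooled price = 7/10·24 + 3/10·14 = 21.
Lemon pays cost 15 for the inspection, so net payoff = 21 − 15 = 6.

6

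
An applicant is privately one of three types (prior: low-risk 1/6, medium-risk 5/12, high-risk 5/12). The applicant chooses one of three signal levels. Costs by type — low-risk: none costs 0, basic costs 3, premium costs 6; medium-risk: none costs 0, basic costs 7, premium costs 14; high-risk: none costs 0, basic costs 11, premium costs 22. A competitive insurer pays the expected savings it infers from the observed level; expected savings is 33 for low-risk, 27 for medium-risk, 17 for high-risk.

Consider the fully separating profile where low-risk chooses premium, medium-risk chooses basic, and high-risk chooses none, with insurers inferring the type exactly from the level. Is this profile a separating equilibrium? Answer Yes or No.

Separating rebates: premium → 33, basic → 27, none → 17.
low-risk (assigned premium): none: 17 − 0 = 17; basic: 27 − 3 = 24; premium: 33 − 6 = 27. low-risk stays.
medium-risk (assigned basic): none: 17 − 0 = 17; basic: 27 − 7 = 20; premium: 33 − 14 = 19. medium-risk stays.
high-risk (assigned none): none: 17 − 0 = 17; basic: 27 − 11 = 16; premium: 33 − 22 = 11. high-risk stays.
Every type prefers its assigned level; separation holds.

Yes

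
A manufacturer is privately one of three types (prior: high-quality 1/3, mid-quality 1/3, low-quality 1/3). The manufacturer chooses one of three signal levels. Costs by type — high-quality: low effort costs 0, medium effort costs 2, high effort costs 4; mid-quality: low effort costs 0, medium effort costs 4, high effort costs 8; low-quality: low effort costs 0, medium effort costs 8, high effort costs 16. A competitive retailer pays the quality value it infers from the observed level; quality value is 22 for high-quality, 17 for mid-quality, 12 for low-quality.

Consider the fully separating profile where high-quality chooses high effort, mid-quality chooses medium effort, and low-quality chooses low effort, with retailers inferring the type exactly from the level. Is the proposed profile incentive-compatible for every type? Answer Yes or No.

No

Separating prices: high effort → 22, medium effort → 17, low effort → 12.
high-quality (assigned high effort): low effort: 12 − 0 = 12; medium effort: 17 − 2 = 15; high effort: 22 − 4 = 18. high-quality stays.
mid-quality (assigned medium effort): low effort: 12 − 0 = 12; medium effort: 17 − 4 = 13; high effort: 22 − 8 = 14. mid-quality prefers high effort.
low-quality (assigned low effort): low effort: 12 − 0 = 12; medium effort: 17 − 8 = 9; high effort: 22 − 16 = 6. low-quality stays.
At least one type deviates; the separating profile fails.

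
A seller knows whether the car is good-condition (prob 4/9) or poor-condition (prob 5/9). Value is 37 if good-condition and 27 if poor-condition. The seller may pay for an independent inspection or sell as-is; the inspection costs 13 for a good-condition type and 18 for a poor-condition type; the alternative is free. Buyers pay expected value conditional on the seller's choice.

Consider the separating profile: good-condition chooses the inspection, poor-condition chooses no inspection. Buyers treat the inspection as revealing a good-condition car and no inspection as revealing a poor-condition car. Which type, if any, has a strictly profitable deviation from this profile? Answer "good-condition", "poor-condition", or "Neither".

good-condition

The inspection pays 37; no inspection pays 27.
good-condition: assigned the inspection, nets 37 − 13 = 24; deviating to no inspection nets 27.
poor-condition: assigned no inspection, nets 27; deviating to the inspection nets 37 − 18 = 19.
The good-condition type gains 3 by deviating.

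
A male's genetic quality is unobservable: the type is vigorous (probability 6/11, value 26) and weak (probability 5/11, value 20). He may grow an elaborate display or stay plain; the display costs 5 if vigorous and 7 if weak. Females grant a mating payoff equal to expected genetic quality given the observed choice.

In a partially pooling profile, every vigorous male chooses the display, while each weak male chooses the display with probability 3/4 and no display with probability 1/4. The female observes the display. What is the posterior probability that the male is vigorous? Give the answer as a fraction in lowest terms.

P(the display) = (6/11)·1 + (5/11)·(3/4) = 39/44.
By Bayes' rule, P(vigorous | the display) = (6/11) / (39/44) = 8/13.

8/13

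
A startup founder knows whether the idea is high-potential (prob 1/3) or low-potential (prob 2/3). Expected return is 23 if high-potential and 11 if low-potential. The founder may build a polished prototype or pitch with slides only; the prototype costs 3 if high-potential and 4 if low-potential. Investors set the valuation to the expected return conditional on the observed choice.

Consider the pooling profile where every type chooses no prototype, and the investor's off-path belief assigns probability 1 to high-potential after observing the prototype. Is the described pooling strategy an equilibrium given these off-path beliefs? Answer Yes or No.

No

On path, the investor holds the prior and pays 1/3·23 + 2/3·11 = 15. Off path (the prototype), believing high-potential, it pays 23.
high-potential: no prototype nets 15; the prototype nets 23 − 3 = 20. high-potential would deviate.
low-potential: no prototype nets 15; the prototype nets 23 − 4 = 19. low-potential would deviate.
A type deviates, so pooling fails.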